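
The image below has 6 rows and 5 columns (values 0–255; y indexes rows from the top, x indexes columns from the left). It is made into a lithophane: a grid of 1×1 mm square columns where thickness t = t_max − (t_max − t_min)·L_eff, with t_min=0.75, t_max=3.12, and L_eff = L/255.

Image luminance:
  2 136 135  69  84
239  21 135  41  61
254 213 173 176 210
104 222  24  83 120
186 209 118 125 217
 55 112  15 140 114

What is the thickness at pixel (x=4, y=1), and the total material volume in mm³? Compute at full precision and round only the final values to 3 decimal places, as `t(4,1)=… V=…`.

t(4,1)=2.553 V=58.347

span = t_max - t_min = 3.12 - 0.75 = 2.370
L(4,1) = 61, L_eff = 61/255 = 0.239216
t(4,1) = 3.12 - 2.370·0.239216 = 2.553
Σt over all 6·5 pixels = 495953/8500 ≈ 58.3474118
V = pitch²·Σt = 1²·495953/8500 = 58.347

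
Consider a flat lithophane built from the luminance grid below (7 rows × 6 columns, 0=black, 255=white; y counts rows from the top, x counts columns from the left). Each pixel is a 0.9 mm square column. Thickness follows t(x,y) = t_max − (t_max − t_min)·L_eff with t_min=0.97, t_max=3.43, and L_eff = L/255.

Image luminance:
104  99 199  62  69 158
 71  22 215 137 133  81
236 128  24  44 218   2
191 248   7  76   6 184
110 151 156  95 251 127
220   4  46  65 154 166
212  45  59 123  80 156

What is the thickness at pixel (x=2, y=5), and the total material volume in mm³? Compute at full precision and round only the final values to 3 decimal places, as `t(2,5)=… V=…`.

t(2,5)=2.986 V=78.134

span = t_max - t_min = 3.43 - 0.97 = 2.460
L(2,5) = 46, L_eff = 46/255 = 0.180392
t(2,5) = 3.43 - 2.460·0.180392 = 2.986
Σt over all 7·6 pixels = 409961/4250 ≈ 96.4614118
V = pitch²·Σt = 0.9²·409961/4250 = 78.134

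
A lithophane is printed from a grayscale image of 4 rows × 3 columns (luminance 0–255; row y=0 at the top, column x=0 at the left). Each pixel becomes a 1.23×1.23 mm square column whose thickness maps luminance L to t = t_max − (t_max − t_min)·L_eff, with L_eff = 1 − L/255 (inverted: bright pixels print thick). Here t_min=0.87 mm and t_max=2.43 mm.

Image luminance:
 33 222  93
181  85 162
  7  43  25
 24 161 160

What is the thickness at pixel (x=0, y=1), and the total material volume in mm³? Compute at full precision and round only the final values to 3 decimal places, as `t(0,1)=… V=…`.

span = t_max - t_min = 2.43 - 0.87 = 1.560
L(0,1) = 181, L_eff = 1 - 181/255 = 0.290196 (inverted)
t(0,1) = 2.43 - 1.560·0.290196 = 1.977
Σt over all 4·3 pixels = 37733/2125 ≈ 17.7567059
V = pitch²·Σt = 1.23²·37733/2125 = 26.864

t(0,1)=1.977 V=26.864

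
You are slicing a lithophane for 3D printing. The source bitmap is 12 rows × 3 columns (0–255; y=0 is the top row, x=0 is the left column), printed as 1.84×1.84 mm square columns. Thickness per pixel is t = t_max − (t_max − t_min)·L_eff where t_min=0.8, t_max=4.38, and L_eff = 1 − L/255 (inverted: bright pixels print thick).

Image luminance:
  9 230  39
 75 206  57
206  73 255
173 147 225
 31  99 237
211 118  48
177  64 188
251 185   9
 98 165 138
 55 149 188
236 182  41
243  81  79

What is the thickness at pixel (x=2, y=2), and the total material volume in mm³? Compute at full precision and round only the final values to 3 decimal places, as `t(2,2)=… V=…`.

span = t_max - t_min = 4.38 - 0.8 = 3.580
L(2,2) = 255, L_eff = 1 - 255/255 = 0.000000 (inverted)
t(2,2) = 4.38 - 3.580·0.000000 = 4.380
Σt over all 12·3 pixels = 209412/2125 ≈ 98.5468235
V = pitch²·Σt = 1.84²·209412/2125 = 333.640

t(2,2)=4.380 V=333.640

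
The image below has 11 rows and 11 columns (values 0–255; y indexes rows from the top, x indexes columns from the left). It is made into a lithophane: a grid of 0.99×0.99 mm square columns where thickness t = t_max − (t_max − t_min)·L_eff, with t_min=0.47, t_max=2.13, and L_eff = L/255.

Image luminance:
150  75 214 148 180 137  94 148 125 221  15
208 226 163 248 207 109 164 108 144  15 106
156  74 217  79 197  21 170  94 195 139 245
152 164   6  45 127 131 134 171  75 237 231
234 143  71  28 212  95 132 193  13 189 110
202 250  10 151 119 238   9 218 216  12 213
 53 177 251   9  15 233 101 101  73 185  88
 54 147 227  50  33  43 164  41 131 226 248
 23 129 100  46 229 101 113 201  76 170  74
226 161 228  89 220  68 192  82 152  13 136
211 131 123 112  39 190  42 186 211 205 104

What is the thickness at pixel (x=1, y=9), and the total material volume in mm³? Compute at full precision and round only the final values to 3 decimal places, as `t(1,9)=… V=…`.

span = t_max - t_min = 2.13 - 0.47 = 1.660
L(1,9) = 161, L_eff = 161/255 = 0.631373
t(1,9) = 2.13 - 1.660·0.631373 = 1.082
Σt over all 11·11 pixels = 1285673/8500 ≈ 151.2556471
V = pitch²·Σt = 0.99²·1285673/8500 = 148.246

t(1,9)=1.082 V=148.246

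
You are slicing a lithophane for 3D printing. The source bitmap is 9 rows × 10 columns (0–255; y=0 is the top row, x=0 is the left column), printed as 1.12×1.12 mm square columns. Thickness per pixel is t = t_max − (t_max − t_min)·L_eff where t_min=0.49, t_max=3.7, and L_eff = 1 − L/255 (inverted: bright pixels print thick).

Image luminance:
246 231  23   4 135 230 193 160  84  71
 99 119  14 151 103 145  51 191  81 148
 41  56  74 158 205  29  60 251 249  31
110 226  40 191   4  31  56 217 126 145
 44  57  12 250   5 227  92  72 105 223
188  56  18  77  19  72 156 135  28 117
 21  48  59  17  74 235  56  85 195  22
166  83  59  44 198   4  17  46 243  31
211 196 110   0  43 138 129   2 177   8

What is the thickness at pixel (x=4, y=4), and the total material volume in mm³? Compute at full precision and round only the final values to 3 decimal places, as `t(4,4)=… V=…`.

span = t_max - t_min = 3.7 - 0.49 = 3.210
L(4,4) = 5, L_eff = 1 - 5/255 = 0.980392 (inverted)
t(4,4) = 3.7 - 3.210·0.980392 = 0.553
Σt over all 9·10 pixels = 1385893/8500 ≈ 163.0462353
V = pitch²·Σt = 1.12²·1385893/8500 = 204.525

t(4,4)=0.553 V=204.525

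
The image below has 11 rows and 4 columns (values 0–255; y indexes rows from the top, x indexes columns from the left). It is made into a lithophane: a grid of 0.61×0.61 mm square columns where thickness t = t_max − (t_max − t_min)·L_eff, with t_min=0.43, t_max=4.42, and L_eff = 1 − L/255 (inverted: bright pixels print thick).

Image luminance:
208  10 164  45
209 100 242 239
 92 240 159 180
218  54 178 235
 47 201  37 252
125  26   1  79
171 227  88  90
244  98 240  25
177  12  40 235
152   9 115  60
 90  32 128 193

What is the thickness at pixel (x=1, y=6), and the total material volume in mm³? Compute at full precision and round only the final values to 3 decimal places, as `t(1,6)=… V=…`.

span = t_max - t_min = 4.42 - 0.43 = 3.990
L(1,6) = 227, L_eff = 1 - 227/255 = 0.109804 (inverted)
t(1,6) = 4.42 - 3.990·0.109804 = 3.982
Σt over all 11·4 pixels = 927831/8500 ≈ 109.1565882
V = pitch²·Σt = 0.61²·927831/8500 = 40.617

t(1,6)=3.982 V=40.617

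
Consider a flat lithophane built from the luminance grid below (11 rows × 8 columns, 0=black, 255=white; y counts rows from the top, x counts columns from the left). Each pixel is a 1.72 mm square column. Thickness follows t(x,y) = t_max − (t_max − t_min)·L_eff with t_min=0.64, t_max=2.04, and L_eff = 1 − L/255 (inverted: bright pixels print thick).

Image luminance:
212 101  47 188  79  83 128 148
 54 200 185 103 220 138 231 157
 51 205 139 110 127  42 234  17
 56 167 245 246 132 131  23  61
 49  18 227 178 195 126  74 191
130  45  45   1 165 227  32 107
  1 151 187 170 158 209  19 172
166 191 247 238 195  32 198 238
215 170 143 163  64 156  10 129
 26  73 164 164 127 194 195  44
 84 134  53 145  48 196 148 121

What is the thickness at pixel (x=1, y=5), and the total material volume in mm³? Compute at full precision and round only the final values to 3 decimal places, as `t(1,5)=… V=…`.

span = t_max - t_min = 2.04 - 0.64 = 1.400
L(1,5) = 45, L_eff = 1 - 45/255 = 0.823529 (inverted)
t(1,5) = 2.04 - 1.400·0.823529 = 0.887
Σt over all 11·8 pixels = 153064/1275 ≈ 120.0501961
V = pitch²·Σt = 1.72²·153064/1275 = 355.157

t(1,5)=0.887 V=355.157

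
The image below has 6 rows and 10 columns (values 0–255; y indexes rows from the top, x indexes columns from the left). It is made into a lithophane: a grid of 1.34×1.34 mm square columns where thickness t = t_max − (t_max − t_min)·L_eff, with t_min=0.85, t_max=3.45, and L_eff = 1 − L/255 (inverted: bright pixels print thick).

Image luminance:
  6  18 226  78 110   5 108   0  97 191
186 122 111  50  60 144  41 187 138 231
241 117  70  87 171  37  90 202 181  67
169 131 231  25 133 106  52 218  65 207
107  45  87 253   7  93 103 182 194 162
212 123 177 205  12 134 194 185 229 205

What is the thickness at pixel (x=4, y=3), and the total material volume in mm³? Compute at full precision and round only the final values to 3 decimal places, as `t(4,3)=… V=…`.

span = t_max - t_min = 3.45 - 0.85 = 2.600
L(4,3) = 133, L_eff = 1 - 133/255 = 0.478431 (inverted)
t(4,3) = 3.45 - 2.600·0.478431 = 2.206
Σt over all 6·10 pixels = 164059/1275 ≈ 128.6737255
V = pitch²·Σt = 1.34²·164059/1275 = 231.047

t(4,3)=2.206 V=231.047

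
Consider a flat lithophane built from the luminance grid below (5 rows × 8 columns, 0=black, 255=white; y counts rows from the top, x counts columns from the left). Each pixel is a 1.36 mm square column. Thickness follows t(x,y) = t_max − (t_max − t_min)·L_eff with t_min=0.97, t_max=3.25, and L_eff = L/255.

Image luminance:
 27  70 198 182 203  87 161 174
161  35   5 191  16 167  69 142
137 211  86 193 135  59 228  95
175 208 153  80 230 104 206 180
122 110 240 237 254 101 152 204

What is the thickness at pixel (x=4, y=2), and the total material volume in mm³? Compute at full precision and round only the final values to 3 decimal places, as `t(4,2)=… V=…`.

span = t_max - t_min = 3.25 - 0.97 = 2.280
L(4,2) = 135, L_eff = 135/255 = 0.529412
t(4,2) = 3.25 - 2.280·0.529412 = 2.043
Σt over all 5·8 pixels = 166278/2125 ≈ 78.2484706
V = pitch²·Σt = 1.36²·166278/2125 = 144.728

t(4,2)=2.043 V=144.728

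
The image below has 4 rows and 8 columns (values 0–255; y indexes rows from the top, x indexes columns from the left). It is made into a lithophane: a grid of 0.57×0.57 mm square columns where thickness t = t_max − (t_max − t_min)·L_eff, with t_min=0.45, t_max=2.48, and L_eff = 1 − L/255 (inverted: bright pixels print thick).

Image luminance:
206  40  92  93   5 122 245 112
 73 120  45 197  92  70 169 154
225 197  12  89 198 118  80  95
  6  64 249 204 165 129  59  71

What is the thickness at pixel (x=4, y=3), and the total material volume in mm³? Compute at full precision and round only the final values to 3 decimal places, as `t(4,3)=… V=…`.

span = t_max - t_min = 2.48 - 0.45 = 2.030
L(4,3) = 165, L_eff = 1 - 165/255 = 0.352941 (inverted)
t(4,3) = 2.48 - 2.030·0.352941 = 1.764
Σt over all 4·8 pixels = 284447/6375 ≈ 44.6191373
V = pitch²·Σt = 0.57²·284447/6375 = 14.497

t(4,3)=1.764 V=14.497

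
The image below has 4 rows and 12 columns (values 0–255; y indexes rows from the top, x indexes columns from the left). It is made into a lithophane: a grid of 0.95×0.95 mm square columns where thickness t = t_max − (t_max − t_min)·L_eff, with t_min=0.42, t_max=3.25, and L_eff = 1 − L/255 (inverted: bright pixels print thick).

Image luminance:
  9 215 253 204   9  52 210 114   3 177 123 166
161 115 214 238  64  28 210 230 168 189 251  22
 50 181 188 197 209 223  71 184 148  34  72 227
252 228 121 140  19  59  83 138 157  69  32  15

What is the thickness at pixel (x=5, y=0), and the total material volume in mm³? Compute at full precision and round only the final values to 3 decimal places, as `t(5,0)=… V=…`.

t(5,0)=0.997 V=83.519

span = t_max - t_min = 3.25 - 0.42 = 2.830
L(5,0) = 52, L_eff = 1 - 52/255 = 0.796078 (inverted)
t(5,0) = 3.25 - 2.830·0.796078 = 0.997
Σt over all 4·12 pixels = 393301/4250 ≈ 92.5414118
V = pitch²·Σt = 0.95²·393301/4250 = 83.519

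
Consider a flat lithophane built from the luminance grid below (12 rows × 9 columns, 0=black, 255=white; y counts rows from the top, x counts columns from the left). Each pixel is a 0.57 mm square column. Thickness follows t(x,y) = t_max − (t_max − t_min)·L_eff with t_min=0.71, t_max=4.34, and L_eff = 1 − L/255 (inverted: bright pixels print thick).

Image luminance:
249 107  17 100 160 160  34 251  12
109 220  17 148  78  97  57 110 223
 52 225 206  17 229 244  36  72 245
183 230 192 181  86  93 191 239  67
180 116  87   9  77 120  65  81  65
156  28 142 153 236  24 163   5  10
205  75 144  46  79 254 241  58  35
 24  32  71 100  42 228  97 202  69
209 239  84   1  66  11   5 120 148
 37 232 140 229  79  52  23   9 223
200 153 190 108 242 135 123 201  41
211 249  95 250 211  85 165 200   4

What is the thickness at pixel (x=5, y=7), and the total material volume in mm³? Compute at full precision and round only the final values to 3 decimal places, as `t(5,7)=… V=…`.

t(5,7)=3.956 V=87.009

span = t_max - t_min = 4.34 - 0.71 = 3.630
L(5,7) = 228, L_eff = 1 - 228/255 = 0.105882 (inverted)
t(5,7) = 4.34 - 3.630·0.105882 = 3.956
Σt over all 12·9 pixels = 1138163/4250 ≈ 267.8030588
V = pitch²·Σt = 0.57²·1138163/4250 = 87.009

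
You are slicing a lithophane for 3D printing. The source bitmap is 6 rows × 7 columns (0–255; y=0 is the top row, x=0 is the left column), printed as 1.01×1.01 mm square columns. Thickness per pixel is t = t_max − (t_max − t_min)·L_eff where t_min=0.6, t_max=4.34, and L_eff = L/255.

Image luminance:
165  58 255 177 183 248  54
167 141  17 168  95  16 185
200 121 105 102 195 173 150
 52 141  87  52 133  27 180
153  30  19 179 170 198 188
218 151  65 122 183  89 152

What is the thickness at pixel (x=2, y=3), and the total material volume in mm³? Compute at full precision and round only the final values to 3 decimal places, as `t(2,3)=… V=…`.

span = t_max - t_min = 4.34 - 0.6 = 3.740
L(2,3) = 87, L_eff = 87/255 = 0.341176
t(2,3) = 4.34 - 3.740·0.341176 = 3.064
Σt over all 6·7 pixels = 37753/375 ≈ 100.6746667
V = pitch²·Σt = 1.01²·37753/375 = 102.698

t(2,3)=3.064 V=102.698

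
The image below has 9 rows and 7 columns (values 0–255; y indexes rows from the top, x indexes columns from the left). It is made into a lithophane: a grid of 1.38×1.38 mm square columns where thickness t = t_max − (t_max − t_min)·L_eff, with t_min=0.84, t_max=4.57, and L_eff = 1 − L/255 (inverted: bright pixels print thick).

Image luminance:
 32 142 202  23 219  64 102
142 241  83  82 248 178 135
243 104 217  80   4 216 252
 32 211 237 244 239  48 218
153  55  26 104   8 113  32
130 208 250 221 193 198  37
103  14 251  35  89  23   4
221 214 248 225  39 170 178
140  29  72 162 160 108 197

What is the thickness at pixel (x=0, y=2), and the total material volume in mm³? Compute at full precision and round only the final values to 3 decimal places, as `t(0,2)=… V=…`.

t(0,2)=4.394 V=341.684

span = t_max - t_min = 4.57 - 0.84 = 3.730
L(0,2) = 243, L_eff = 1 - 243/255 = 0.047059 (inverted)
t(0,2) = 4.57 - 3.730·0.047059 = 4.394
Σt over all 9·7 pixels = 1143791/6375 ≈ 179.4181961
V = pitch²·Σt = 1.38²·1143791/6375 = 341.684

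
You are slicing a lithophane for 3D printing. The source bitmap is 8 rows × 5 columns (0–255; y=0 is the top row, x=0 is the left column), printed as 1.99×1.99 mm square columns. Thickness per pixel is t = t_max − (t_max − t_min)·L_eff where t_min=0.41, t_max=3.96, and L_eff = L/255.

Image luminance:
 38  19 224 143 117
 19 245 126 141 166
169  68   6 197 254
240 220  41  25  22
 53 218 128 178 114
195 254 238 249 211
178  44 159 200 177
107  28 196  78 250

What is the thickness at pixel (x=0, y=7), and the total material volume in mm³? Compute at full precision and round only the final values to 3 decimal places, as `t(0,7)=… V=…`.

span = t_max - t_min = 3.96 - 0.41 = 3.550
L(0,7) = 107, L_eff = 107/255 = 0.419608
t(0,7) = 3.96 - 3.550·0.419608 = 2.470
Σt over all 8·5 pixels = 80131/1020 ≈ 78.5598039
V = pitch²·Σt = 1.99²·80131/1020 = 311.105

t(0,7)=2.470 V=311.105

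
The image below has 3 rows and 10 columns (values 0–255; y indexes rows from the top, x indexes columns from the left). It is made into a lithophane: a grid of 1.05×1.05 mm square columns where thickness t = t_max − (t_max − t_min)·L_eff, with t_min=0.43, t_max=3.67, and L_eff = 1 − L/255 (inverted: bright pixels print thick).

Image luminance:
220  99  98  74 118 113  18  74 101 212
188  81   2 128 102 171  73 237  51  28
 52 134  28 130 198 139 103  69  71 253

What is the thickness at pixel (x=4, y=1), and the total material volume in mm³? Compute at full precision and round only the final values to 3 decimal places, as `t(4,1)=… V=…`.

t(4,1)=1.726 V=61.360

span = t_max - t_min = 3.67 - 0.43 = 3.240
L(4,1) = 102, L_eff = 1 - 102/255 = 0.600000 (inverted)
t(4,1) = 3.67 - 3.240·0.600000 = 1.726
Σt over all 3·10 pixels = 47307/850 ≈ 55.6552941
V = pitch²·Σt = 1.05²·47307/850 = 61.360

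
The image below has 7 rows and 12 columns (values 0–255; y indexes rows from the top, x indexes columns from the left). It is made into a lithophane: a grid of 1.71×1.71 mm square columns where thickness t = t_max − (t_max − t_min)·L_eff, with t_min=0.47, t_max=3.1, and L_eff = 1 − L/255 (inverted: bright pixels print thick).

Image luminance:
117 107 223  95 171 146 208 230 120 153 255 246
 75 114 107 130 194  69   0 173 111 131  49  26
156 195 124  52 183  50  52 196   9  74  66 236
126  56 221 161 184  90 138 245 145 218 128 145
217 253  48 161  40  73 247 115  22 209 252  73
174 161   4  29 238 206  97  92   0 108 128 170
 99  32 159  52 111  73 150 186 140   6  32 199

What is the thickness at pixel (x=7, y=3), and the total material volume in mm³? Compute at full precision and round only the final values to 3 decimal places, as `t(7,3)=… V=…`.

span = t_max - t_min = 3.1 - 0.47 = 2.630
L(7,3) = 245, L_eff = 1 - 245/255 = 0.039216 (inverted)
t(7,3) = 3.1 - 2.630·0.039216 = 2.997
Σt over all 7·12 pixels = 965467/6375 ≈ 151.4458039
V = pitch²·Σt = 1.71²·965467/6375 = 442.843

t(7,3)=2.997 V=442.843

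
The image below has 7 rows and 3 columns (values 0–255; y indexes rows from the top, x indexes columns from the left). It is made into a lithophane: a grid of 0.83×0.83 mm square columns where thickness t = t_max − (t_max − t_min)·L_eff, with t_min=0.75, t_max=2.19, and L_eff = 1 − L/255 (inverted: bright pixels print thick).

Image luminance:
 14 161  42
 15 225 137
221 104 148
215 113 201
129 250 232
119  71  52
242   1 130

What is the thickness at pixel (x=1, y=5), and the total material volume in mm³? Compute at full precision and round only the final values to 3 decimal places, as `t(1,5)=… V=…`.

t(1,5)=1.151 V=21.828

span = t_max - t_min = 2.19 - 0.75 = 1.440
L(1,5) = 71, L_eff = 1 - 71/255 = 0.721569 (inverted)
t(1,5) = 2.19 - 1.440·0.721569 = 1.151
Σt over all 7·3 pixels = 31.686
V = pitch²·Σt = 0.83²·31.686 = 21.828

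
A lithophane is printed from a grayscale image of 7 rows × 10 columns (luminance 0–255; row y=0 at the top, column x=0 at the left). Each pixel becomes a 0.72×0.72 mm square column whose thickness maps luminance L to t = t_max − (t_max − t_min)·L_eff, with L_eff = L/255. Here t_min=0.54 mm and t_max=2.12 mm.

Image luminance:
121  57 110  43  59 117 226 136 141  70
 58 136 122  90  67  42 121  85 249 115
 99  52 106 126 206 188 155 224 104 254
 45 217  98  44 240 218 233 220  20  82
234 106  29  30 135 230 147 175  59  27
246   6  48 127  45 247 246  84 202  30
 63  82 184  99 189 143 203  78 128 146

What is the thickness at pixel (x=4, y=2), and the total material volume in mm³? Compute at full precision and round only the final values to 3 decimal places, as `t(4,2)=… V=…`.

t(4,2)=0.844 V=48.459

span = t_max - t_min = 2.12 - 0.54 = 1.580
L(4,2) = 206, L_eff = 206/255 = 0.807843
t(4,2) = 2.12 - 1.580·0.807843 = 0.844
Σt over all 7·10 pixels = 595922/6375 ≈ 93.4779608
V = pitch²·Σt = 0.72²·595922/6375 = 48.459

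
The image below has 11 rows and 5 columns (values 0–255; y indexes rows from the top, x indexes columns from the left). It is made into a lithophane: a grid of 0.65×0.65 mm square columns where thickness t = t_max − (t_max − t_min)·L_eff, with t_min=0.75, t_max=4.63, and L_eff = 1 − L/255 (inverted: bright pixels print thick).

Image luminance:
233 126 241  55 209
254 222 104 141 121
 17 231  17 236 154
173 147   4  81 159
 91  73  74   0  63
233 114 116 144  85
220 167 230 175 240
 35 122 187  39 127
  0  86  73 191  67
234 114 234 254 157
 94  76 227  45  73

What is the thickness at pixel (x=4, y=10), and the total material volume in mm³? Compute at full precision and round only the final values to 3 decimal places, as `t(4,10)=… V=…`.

t(4,10)=1.861 V=64.904

span = t_max - t_min = 4.63 - 0.75 = 3.880
L(4,10) = 73, L_eff = 1 - 73/255 = 0.713725 (inverted)
t(4,10) = 4.63 - 3.880·0.713725 = 1.861
Σt over all 11·5 pixels = 783451/5100 ≈ 153.6178431
V = pitch²·Σt = 0.65²·783451/5100 = 64.904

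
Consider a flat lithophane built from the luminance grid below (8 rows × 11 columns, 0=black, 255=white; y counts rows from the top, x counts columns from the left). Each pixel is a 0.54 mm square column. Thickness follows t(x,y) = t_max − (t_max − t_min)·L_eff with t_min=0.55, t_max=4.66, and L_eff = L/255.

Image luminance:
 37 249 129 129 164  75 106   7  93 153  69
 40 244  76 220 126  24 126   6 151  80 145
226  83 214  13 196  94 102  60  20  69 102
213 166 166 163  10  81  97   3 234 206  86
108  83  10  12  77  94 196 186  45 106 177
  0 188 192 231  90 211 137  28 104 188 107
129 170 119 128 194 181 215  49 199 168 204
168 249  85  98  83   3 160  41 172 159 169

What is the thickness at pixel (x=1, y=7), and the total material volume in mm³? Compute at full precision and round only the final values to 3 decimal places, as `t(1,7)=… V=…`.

span = t_max - t_min = 4.66 - 0.55 = 4.110
L(1,7) = 249, L_eff = 249/255 = 0.976471
t(1,7) = 4.66 - 4.110·0.976471 = 0.647
Σt over all 8·11 pixels = 1005369/4250 ≈ 236.5574118
V = pitch²·Σt = 0.54²·1005369/4250 = 68.980

t(1,7)=0.647 V=68.980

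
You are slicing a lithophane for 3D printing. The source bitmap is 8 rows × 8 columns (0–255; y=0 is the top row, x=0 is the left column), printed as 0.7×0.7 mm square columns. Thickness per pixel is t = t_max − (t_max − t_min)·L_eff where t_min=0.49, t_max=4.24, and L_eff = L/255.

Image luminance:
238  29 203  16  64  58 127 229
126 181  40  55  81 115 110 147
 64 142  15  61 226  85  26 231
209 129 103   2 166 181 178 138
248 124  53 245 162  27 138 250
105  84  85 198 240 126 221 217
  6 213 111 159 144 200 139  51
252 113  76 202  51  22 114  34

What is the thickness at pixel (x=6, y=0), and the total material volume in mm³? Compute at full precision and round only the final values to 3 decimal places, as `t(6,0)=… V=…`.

span = t_max - t_min = 4.24 - 0.49 = 3.750
L(6,0) = 127, L_eff = 127/255 = 0.498039
t(6,0) = 4.24 - 3.750·0.498039 = 2.372
Σt over all 8·8 pixels = 256687/1700 ≈ 150.9923529
V = pitch²·Σt = 0.7²·256687/1700 = 73.986

t(6,0)=2.372 V=73.986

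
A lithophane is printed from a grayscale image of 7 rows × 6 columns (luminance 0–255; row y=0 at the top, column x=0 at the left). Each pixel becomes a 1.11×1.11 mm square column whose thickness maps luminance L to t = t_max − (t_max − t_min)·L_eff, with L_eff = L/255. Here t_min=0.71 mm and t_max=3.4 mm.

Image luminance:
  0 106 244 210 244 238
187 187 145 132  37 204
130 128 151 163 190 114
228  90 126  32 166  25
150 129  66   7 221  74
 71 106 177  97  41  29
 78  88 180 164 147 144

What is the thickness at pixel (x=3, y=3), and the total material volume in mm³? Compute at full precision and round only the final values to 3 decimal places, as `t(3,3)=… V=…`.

span = t_max - t_min = 3.4 - 0.71 = 2.690
L(3,3) = 32, L_eff = 32/255 = 0.125490
t(3,3) = 3.4 - 2.690·0.125490 = 3.062
Σt over all 7·6 pixels = 1088213/12750 ≈ 85.3500392
V = pitch²·Σt = 1.11²·1088213/12750 = 105.160

t(3,3)=3.062 V=105.160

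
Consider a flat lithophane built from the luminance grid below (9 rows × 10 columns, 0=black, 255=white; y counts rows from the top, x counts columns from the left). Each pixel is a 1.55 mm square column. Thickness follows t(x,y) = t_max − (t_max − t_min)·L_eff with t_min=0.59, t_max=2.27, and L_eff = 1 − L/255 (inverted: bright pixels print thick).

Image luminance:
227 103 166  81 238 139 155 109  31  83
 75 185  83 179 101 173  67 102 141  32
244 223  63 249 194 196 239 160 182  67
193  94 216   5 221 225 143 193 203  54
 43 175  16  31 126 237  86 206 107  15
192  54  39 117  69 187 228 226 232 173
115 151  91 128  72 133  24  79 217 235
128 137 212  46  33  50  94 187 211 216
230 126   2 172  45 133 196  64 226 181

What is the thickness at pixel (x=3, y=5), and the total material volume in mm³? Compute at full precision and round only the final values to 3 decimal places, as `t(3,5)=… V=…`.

span = t_max - t_min = 2.27 - 0.59 = 1.680
L(3,5) = 117, L_eff = 1 - 117/255 = 0.541176 (inverted)
t(3,5) = 2.27 - 1.680·0.541176 = 1.361
Σt over all 9·10 pixels = 570831/4250 ≈ 134.3131765
V = pitch²·Σt = 1.55²·570831/4250 = 322.687

t(3,5)=1.361 V=322.687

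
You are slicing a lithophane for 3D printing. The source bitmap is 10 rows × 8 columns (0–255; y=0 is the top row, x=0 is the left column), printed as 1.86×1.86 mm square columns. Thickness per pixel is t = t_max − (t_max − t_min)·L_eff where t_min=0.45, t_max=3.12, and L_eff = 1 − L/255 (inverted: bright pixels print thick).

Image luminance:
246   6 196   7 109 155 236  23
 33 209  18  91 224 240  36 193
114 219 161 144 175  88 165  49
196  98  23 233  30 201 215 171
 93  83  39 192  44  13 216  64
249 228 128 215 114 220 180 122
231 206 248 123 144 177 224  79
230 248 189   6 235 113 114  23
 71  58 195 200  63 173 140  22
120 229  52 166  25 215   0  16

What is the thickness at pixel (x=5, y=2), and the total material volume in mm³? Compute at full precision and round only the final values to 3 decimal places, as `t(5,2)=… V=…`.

t(5,2)=1.371 V=517.178

span = t_max - t_min = 3.12 - 0.45 = 2.670
L(5,2) = 88, L_eff = 1 - 88/255 = 0.654902 (inverted)
t(5,2) = 3.12 - 2.670·0.654902 = 1.371
Σt over all 10·8 pixels = 1270671/8500 ≈ 149.4907059
V = pitch²·Σt = 1.86²·1270671/8500 = 517.178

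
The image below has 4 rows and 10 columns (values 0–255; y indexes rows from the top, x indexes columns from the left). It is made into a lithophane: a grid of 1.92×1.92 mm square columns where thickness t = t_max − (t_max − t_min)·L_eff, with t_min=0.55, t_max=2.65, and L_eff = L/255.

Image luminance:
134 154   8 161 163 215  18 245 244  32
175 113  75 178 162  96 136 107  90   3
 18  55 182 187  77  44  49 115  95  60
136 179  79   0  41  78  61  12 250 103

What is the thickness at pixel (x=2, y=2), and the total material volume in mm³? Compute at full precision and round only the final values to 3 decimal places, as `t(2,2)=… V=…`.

t(2,2)=1.151 V=259.306

span = t_max - t_min = 2.65 - 0.55 = 2.100
L(2,2) = 182, L_eff = 182/255 = 0.713725
t(2,2) = 2.65 - 2.100·0.713725 = 1.151
Σt over all 4·10 pixels = 5979/85 ≈ 70.3411765
V = pitch²·Σt = 1.92²·5979/85 = 259.306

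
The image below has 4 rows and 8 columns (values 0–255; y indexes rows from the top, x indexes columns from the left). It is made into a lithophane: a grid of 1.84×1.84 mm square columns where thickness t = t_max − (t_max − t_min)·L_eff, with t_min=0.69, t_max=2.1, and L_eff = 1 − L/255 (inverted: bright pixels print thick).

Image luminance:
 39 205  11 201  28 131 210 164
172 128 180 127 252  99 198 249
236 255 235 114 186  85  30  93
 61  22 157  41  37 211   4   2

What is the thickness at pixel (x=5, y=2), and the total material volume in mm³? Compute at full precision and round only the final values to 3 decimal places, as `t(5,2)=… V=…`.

span = t_max - t_min = 2.1 - 0.69 = 1.410
L(5,2) = 85, L_eff = 1 - 85/255 = 0.666667 (inverted)
t(5,2) = 2.1 - 1.410·0.666667 = 1.160
Σt over all 4·8 pixels = 383341/8500 ≈ 45.0989412
V = pitch²·Σt = 1.84²·383341/8500 = 152.687

t(5,2)=1.160 V=152.687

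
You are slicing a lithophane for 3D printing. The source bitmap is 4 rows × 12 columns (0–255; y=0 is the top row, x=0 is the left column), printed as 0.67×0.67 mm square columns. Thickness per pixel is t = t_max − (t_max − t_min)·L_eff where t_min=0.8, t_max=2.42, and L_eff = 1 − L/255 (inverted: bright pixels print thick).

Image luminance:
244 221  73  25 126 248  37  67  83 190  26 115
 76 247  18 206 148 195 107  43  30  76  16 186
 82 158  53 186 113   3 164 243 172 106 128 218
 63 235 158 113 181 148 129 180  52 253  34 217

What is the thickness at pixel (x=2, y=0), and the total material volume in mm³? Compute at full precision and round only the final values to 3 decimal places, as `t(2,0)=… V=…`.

span = t_max - t_min = 2.42 - 0.8 = 1.620
L(2,0) = 73, L_eff = 1 - 73/255 = 0.713725 (inverted)
t(2,0) = 2.42 - 1.620·0.713725 = 1.264
Σt over all 4·12 pixels = 165192/2125 ≈ 77.7374118
V = pitch²·Σt = 0.67²·165192/2125 = 34.896

t(2,0)=1.264 V=34.896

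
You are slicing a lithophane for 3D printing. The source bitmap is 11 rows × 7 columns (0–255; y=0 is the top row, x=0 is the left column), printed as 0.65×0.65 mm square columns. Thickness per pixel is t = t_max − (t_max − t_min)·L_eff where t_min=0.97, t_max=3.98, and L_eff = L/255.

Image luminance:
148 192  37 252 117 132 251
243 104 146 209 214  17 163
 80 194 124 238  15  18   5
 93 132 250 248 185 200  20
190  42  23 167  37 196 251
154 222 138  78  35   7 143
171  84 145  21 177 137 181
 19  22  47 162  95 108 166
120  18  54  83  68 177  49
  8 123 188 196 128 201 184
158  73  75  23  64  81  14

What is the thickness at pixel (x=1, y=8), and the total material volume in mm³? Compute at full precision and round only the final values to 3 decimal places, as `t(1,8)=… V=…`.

span = t_max - t_min = 3.98 - 0.97 = 3.010
L(1,8) = 18, L_eff = 18/255 = 0.070588
t(1,8) = 3.98 - 3.010·0.070588 = 3.768
Σt over all 11·7 pixels = 16688/85 ≈ 196.3294118
V = pitch²·Σt = 0.65²·16688/85 = 82.949

t(1,8)=3.768 V=82.949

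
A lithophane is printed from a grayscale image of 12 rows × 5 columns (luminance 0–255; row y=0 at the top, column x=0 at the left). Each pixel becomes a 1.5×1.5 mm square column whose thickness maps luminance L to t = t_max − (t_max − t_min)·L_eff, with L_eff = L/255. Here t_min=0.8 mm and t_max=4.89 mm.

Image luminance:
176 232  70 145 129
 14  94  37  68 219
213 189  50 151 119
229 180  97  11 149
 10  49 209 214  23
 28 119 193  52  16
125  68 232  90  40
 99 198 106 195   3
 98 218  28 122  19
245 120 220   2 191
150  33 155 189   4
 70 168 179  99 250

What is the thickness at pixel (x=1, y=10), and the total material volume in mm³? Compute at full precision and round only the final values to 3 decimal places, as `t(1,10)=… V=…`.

t(1,10)=4.361 V=400.279

span = t_max - t_min = 4.89 - 0.8 = 4.090
L(1,10) = 33, L_eff = 33/255 = 0.129412
t(1,10) = 4.89 - 4.090·0.129412 = 4.361
Σt over all 12·5 pixels = 4536491/25500 ≈ 177.9016078
V = pitch²·Σt = 1.5²·4536491/25500 = 400.279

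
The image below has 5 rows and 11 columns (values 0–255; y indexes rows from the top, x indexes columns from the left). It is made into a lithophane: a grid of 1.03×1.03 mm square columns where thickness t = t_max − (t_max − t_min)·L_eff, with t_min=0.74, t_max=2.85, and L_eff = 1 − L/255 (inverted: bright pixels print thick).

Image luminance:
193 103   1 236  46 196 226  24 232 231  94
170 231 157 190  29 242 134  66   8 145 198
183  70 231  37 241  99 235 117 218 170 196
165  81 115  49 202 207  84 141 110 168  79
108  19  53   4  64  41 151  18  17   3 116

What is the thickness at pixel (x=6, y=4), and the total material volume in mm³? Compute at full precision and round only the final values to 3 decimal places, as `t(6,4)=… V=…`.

span = t_max - t_min = 2.85 - 0.74 = 2.110
L(6,4) = 151, L_eff = 1 - 151/255 = 0.407843 (inverted)
t(6,4) = 2.85 - 2.110·0.407843 = 1.989
Σt over all 5·11 pixels = 1251517/12750 ≈ 98.1581961
V = pitch²·Σt = 1.03²·1251517/12750 = 104.136

t(6,4)=1.989 V=104.136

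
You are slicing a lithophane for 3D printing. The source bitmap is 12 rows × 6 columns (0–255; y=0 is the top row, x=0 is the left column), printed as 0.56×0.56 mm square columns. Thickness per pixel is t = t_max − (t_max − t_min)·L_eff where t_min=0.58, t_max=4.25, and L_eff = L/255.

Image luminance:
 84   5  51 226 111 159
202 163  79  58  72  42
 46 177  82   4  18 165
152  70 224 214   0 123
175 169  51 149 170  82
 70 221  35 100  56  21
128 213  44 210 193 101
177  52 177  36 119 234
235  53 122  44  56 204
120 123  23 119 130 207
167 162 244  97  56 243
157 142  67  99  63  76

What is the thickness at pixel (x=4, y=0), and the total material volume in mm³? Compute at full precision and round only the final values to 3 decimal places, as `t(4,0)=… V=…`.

t(4,0)=2.652 V=57.512

span = t_max - t_min = 4.25 - 0.58 = 3.670
L(4,0) = 111, L_eff = 111/255 = 0.435294
t(4,0) = 4.25 - 3.670·0.435294 = 2.652
Σt over all 12·6 pixels = 4676527/25500 ≈ 183.3932157
V = pitch²·Σt = 0.56²·4676527/25500 = 57.512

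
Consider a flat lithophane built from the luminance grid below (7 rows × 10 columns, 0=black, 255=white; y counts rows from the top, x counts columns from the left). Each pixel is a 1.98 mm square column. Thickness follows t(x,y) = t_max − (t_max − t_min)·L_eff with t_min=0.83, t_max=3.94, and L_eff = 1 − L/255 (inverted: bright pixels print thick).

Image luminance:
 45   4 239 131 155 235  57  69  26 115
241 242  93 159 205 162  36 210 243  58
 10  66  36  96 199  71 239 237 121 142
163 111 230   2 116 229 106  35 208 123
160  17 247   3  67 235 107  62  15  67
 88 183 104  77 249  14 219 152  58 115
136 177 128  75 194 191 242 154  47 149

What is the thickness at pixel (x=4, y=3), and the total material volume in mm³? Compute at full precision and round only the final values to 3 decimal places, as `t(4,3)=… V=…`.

span = t_max - t_min = 3.94 - 0.83 = 3.110
L(4,3) = 116, L_eff = 1 - 116/255 = 0.545098 (inverted)
t(4,3) = 3.94 - 3.110·0.545098 = 2.245
Σt over all 7·10 pixels = 1426539/8500 ≈ 167.8281176
V = pitch²·Σt = 1.98²·1426539/8500 = 657.953

t(4,3)=2.245 V=657.953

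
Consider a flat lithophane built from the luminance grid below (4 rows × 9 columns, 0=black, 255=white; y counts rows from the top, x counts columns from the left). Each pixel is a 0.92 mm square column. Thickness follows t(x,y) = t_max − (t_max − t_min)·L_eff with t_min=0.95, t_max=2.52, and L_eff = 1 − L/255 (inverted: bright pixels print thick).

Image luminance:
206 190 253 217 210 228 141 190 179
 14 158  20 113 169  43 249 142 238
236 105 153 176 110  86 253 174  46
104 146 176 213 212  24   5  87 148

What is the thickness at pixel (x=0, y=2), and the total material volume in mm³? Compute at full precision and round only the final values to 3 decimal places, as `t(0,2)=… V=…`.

t(0,2)=2.403 V=57.160

span = t_max - t_min = 2.52 - 0.95 = 1.570
L(0,2) = 236, L_eff = 1 - 236/255 = 0.074510 (inverted)
t(0,2) = 2.52 - 1.570·0.074510 = 2.403
Σt over all 4·9 pixels = 861049/12750 ≈ 67.5332549
V = pitch²·Σt = 0.92²·861049/12750 = 57.160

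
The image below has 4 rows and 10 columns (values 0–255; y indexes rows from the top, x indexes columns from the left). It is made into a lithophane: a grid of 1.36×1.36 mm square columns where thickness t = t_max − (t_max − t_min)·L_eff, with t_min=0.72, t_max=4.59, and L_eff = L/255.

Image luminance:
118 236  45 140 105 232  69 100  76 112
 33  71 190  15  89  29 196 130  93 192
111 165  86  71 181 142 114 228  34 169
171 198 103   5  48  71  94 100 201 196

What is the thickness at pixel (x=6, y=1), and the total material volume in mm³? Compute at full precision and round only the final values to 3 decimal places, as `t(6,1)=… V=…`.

span = t_max - t_min = 4.59 - 0.72 = 3.870
L(6,1) = 196, L_eff = 196/255 = 0.768627
t(6,1) = 4.59 - 3.870·0.768627 = 1.615
Σt over all 4·10 pixels = 946689/8500 ≈ 111.3751765
V = pitch²·Σt = 1.36²·946689/8500 = 206.000

t(6,1)=1.615 V=206.000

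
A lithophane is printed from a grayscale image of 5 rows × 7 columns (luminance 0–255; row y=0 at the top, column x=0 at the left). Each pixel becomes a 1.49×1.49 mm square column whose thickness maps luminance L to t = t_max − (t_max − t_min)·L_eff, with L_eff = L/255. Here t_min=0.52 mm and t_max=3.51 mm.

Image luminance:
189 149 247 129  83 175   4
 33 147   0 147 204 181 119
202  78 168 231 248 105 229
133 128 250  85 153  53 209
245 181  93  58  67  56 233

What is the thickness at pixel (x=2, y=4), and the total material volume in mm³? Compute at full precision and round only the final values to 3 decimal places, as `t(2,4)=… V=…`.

span = t_max - t_min = 3.51 - 0.52 = 2.990
L(2,4) = 93, L_eff = 93/255 = 0.364706
t(2,4) = 3.51 - 2.990·0.364706 = 2.420
Σt over all 5·7 pixels = 1634087/25500 ≈ 64.0818431
V = pitch²·Σt = 1.49²·1634087/25500 = 142.268

t(2,4)=2.420 V=142.268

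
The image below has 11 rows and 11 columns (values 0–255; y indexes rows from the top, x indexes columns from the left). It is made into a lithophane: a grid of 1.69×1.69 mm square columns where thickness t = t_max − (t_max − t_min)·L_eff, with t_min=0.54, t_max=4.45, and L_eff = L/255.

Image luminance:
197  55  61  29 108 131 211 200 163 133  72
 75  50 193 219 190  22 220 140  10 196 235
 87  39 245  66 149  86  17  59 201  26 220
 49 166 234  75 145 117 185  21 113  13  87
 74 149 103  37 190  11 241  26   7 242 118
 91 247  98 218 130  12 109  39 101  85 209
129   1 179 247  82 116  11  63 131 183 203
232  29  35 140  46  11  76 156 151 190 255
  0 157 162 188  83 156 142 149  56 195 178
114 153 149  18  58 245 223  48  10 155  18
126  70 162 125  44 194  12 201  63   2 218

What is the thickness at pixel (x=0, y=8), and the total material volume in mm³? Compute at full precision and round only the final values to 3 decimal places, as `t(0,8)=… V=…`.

span = t_max - t_min = 4.45 - 0.54 = 3.910
L(0,8) = 0, L_eff = 0/255 = 0.000000
t(0,8) = 4.45 - 3.910·0.000000 = 4.450
Σt over all 11·11 pixels = 238387/750 ≈ 317.8493333
V = pitch²·Σt = 1.69²·238387/750 = 907.809

t(0,8)=4.450 V=907.809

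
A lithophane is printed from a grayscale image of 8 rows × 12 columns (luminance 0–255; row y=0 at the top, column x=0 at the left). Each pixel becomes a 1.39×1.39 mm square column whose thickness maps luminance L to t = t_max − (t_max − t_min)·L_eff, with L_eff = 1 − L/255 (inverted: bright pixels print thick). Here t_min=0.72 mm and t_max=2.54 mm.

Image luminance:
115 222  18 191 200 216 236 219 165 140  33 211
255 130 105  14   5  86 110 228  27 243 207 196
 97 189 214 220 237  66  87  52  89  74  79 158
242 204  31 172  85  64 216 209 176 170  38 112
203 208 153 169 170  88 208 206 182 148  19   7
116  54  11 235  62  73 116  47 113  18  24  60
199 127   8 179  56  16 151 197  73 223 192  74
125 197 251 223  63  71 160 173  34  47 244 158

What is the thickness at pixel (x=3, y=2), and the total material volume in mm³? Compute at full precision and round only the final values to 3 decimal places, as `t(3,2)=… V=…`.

t(3,2)=2.290 V=309.837

span = t_max - t_min = 2.54 - 0.72 = 1.820
L(3,2) = 220, L_eff = 1 - 220/255 = 0.137255 (inverted)
t(3,2) = 2.54 - 1.820·0.137255 = 2.290
Σt over all 8·12 pixels = 60136/375 ≈ 160.3626667
V = pitch²·Σt = 1.39²·60136/375 = 309.837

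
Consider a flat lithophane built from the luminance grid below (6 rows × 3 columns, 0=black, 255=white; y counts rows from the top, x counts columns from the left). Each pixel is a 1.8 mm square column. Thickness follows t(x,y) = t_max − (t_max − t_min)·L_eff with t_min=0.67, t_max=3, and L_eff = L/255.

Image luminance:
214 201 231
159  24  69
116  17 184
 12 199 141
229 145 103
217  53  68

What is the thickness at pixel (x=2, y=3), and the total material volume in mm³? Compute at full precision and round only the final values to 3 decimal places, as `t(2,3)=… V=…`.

t(2,3)=1.712 V=104.442

span = t_max - t_min = 3 - 0.67 = 2.330
L(2,3) = 141, L_eff = 141/255 = 0.552941
t(2,3) = 3 - 2.330·0.552941 = 1.712
Σt over all 6·3 pixels = 136999/4250 ≈ 32.2350588
V = pitch²·Σt = 1.8²·136999/4250 = 104.442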